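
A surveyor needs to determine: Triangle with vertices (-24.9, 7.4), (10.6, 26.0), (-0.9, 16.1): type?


Side lengths squared: AB^2=1606.21, BC^2=230.26, CA^2=651.69
Sorted: [230.26, 651.69, 1606.21]
By sides: Scalene, By angles: Obtuse

Scalene, Obtuse


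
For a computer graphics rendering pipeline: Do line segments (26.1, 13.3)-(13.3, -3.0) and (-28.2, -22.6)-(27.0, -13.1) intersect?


Cross products: d1=1465.83, d2=687.67, d3=-425.57, d4=352.59
d1*d2 < 0 and d3*d4 < 0? no

No, they don't intersect


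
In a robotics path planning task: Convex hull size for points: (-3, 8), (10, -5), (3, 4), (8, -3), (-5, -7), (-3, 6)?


Convex hull vertices (CCW): (-5, -7), (10, -5), (3, 4), (-3, 8)
Count = 4

4


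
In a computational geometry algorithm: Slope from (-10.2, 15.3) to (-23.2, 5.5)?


slope = (y2-y1)/(x2-x1) = (5.5-15.3)/((-23.2)-(-10.2)) = (-9.8)/(-13) = 0.7538

0.7538


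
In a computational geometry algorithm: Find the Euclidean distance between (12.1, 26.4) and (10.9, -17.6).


dx=-1.2, dy=-44
d^2 = (-1.2)^2 + (-44)^2 = 1937.44
d = sqrt(1937.44) = 44.0164

44.0164


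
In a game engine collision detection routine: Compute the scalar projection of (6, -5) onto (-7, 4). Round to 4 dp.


u.v = -62, |v| = sqrt(65) = 8.0623
Scalar projection = u.v / |v| = -62 / sqrt(65) = -7.6902

-7.6902


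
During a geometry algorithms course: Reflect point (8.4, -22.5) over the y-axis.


Reflection over y-axis: (x,y) -> (-x,y)
(8.4, -22.5) -> (-8.4, -22.5)

(-8.4, -22.5)


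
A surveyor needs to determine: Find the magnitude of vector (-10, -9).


|u| = sqrt((-10)^2 + (-9)^2) = sqrt(181) = 13.4536

13.4536


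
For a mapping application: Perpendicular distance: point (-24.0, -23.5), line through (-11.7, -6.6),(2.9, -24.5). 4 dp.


|cross product| = 466.91
|line direction| = sqrt(533.57) = 23.0991
Distance = 466.91/sqrt(533.57) = 20.2133

20.2133


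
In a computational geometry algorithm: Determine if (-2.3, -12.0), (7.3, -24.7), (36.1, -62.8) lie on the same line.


Cross product: (7.3-(-2.3))*((-62.8)-(-12)) - ((-24.7)-(-12))*(36.1-(-2.3))
= 0

Yes, collinear


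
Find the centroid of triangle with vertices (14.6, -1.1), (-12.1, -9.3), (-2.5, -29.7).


Centroid = ((x_A+x_B+x_C)/3, (y_A+y_B+y_C)/3)
= ((14.6+(-12.1)+(-2.5))/3, ((-1.1)+(-9.3)+(-29.7))/3)
= (0, -13.3667)

(0, -13.3667)


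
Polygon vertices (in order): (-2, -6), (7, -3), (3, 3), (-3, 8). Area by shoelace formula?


Shoelace sum: ((-2)*(-3) - 7*(-6)) + (7*3 - 3*(-3)) + (3*8 - (-3)*3) + ((-3)*(-6) - (-2)*8)
= 145
Area = |145|/2 = 72.5

72.5


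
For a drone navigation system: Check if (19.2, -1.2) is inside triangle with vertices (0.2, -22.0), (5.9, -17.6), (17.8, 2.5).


Cross products: AB x AP = 34.96, BC x BP = -72.17, CA x CP = 99.42
All same sign? no

No, outside


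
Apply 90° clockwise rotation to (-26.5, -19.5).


90° CW: (x,y) -> (y, -x)
(-26.5,-19.5) -> (-19.5, 26.5)

(-19.5, 26.5)


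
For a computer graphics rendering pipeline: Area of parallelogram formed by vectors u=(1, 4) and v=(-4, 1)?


|u x v| = |1*1 - 4*(-4)|
= |1 - (-16)| = 17

17


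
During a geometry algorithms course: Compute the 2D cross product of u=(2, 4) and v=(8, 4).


u x v = u_x*v_y - u_y*v_x = 2*4 - 4*8
= 8 - 32 = -24

-24


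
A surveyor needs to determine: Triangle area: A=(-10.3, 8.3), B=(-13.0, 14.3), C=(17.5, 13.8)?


Area = |x_A(y_B-y_C) + x_B(y_C-y_A) + x_C(y_A-y_B)|/2
= |(-5.15) + (-71.5) + (-105)|/2
= 181.65/2 = 90.825

90.825


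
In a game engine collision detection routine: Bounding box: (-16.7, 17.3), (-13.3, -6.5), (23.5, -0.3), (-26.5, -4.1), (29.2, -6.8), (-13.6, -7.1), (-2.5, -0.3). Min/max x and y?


x range: [-26.5, 29.2]
y range: [-7.1, 17.3]
Bounding box: (-26.5,-7.1) to (29.2,17.3)

(-26.5,-7.1) to (29.2,17.3)


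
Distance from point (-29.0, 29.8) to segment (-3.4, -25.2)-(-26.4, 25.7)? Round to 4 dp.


Project P onto AB: t = 1 (clamped to [0,1])
Closest point on segment: (-26.4, 25.7)
Distance: 4.8549

4.8549


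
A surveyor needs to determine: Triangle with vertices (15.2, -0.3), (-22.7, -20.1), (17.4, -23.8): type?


Side lengths squared: AB^2=1828.45, BC^2=1621.7, CA^2=557.09
Sorted: [557.09, 1621.7, 1828.45]
By sides: Scalene, By angles: Acute

Scalene, Acute


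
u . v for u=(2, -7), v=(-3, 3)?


u . v = u_x*v_x + u_y*v_y = 2*(-3) + (-7)*3
= (-6) + (-21) = -27

-27


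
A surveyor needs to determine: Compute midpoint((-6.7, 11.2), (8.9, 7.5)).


M = (((-6.7)+8.9)/2, (11.2+7.5)/2)
= (1.1, 9.35)

(1.1, 9.35)


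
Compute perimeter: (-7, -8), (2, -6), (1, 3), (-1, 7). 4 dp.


Sides: (-7, -8)->(2, -6): sqrt(85) = 9.219544, (2, -6)->(1, 3): sqrt(82) = 9.055385, (1, 3)->(-1, 7): sqrt(20) = 4.472136, (-1, 7)->(-7, -8): sqrt(261) = 16.155494
Sum = 38.902559
Perimeter = 38.9026

38.9026


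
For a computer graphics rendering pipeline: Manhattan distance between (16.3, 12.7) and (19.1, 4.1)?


|16.3-19.1| + |12.7-4.1| = 2.8 + 8.6 = 11.4

11.4


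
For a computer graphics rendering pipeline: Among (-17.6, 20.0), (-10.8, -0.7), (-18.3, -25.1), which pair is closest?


d(P0,P1) = 21.7883, d(P0,P2) = 45.1054, d(P1,P2) = 25.5267
Closest: P0 and P1

Closest pair: (-17.6, 20.0) and (-10.8, -0.7), distance = 21.7883


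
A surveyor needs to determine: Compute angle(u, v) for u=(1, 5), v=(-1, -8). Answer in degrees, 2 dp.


u.v = -41, |u| = sqrt(26) = 5.099, |v| = sqrt(65) = 8.0623
cos(theta) = u.v/(|u||v|) = -41/sqrt(1690) = -0.997334
theta = acos(-0.997334) = 175.82 degrees

175.82 degrees


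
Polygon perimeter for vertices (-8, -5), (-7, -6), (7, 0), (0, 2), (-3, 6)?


Sides: (-8, -5)->(-7, -6): sqrt(2) = 1.414214, (-7, -6)->(7, 0): sqrt(232) = 15.231546, (7, 0)->(0, 2): sqrt(53) = 7.28011, (0, 2)->(-3, 6): sqrt(25) = 5, (-3, 6)->(-8, -5): sqrt(146) = 12.083046
Sum = 41.008916
Perimeter = 41.0089

41.0089


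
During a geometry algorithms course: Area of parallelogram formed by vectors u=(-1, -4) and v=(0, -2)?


|u x v| = |(-1)*(-2) - (-4)*0|
= |2 - 0| = 2

2


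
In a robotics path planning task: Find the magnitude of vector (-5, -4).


|u| = sqrt((-5)^2 + (-4)^2) = sqrt(41) = 6.4031

6.4031


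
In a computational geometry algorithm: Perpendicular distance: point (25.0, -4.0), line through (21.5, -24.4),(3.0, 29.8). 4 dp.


|cross product| = 567.1
|line direction| = sqrt(3279.89) = 57.2703
Distance = 567.1/sqrt(3279.89) = 9.9022

9.9022


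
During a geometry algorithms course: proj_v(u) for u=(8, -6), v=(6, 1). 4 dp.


u.v = 42, |v| = sqrt(37) = 6.0828
Scalar projection = u.v / |v| = 42 / sqrt(37) = 6.9048

6.9048


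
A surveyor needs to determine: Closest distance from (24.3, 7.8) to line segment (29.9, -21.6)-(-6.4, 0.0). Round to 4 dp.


Project P onto AB: t = 0.4698 (clamped to [0,1])
Closest point on segment: (12.8446, -11.4514)
Distance: 22.4018

22.4018


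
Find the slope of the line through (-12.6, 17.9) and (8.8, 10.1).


slope = (y2-y1)/(x2-x1) = (10.1-17.9)/(8.8-(-12.6)) = (-7.8)/21.4 = -0.3645

-0.3645


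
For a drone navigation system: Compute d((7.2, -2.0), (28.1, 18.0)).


dx=20.9, dy=20
d^2 = 20.9^2 + 20^2 = 836.81
d = sqrt(836.81) = 28.9277

28.9277


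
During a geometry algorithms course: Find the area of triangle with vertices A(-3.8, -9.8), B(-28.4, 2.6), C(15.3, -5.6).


Area = |x_A(y_B-y_C) + x_B(y_C-y_A) + x_C(y_A-y_B)|/2
= |(-31.16) + (-119.28) + (-189.72)|/2
= 340.16/2 = 170.08

170.08


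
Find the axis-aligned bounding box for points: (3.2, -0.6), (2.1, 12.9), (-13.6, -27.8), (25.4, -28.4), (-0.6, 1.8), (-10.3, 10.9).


x range: [-13.6, 25.4]
y range: [-28.4, 12.9]
Bounding box: (-13.6,-28.4) to (25.4,12.9)

(-13.6,-28.4) to (25.4,12.9)


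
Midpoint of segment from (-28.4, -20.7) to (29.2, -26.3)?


M = (((-28.4)+29.2)/2, ((-20.7)+(-26.3))/2)
= (0.4, -23.5)

(0.4, -23.5)


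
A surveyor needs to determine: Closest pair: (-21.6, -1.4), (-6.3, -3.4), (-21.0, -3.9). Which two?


d(P0,P1) = 15.4302, d(P0,P2) = 2.571, d(P1,P2) = 14.7085
Closest: P0 and P2

Closest pair: (-21.6, -1.4) and (-21.0, -3.9), distance = 2.571


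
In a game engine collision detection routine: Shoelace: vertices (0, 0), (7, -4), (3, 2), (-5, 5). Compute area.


Shoelace sum: (0*(-4) - 7*0) + (7*2 - 3*(-4)) + (3*5 - (-5)*2) + ((-5)*0 - 0*5)
= 51
Area = |51|/2 = 25.5

25.5


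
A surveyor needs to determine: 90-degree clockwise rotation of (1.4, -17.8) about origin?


90° CW: (x,y) -> (y, -x)
(1.4,-17.8) -> (-17.8, -1.4)

(-17.8, -1.4)


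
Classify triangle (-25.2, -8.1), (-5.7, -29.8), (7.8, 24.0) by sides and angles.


Side lengths squared: AB^2=851.14, BC^2=3076.69, CA^2=2119.41
Sorted: [851.14, 2119.41, 3076.69]
By sides: Scalene, By angles: Obtuse

Scalene, Obtuse


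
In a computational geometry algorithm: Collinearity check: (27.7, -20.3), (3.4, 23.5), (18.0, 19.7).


Cross product: (3.4-27.7)*(19.7-(-20.3)) - (23.5-(-20.3))*(18-27.7)
= -547.14

No, not collinear


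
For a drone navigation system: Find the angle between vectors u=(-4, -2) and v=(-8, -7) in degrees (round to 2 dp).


u.v = 46, |u| = sqrt(20) = 4.4721, |v| = sqrt(113) = 10.6301
cos(theta) = u.v/(|u||v|) = 46/sqrt(2260) = 0.967617
theta = acos(0.967617) = 14.62 degrees

14.62 degrees


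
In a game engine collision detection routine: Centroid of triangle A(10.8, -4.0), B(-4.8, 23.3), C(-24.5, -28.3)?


Centroid = ((x_A+x_B+x_C)/3, (y_A+y_B+y_C)/3)
= ((10.8+(-4.8)+(-24.5))/3, ((-4)+23.3+(-28.3))/3)
= (-6.1667, -3)

(-6.1667, -3)


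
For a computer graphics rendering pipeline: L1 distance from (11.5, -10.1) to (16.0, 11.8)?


|11.5-16| + |(-10.1)-11.8| = 4.5 + 21.9 = 26.4

26.4


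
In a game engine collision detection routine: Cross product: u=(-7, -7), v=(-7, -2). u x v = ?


u x v = u_x*v_y - u_y*v_x = (-7)*(-2) - (-7)*(-7)
= 14 - 49 = -35

-35


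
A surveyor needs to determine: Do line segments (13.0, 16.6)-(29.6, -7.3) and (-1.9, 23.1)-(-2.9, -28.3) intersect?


Cross products: d1=772.36, d2=1649.5, d3=-248.21, d4=-1125.35
d1*d2 < 0 and d3*d4 < 0? no

No, they don't intersect


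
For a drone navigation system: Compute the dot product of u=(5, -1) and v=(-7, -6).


u . v = u_x*v_x + u_y*v_y = 5*(-7) + (-1)*(-6)
= (-35) + 6 = -29

-29


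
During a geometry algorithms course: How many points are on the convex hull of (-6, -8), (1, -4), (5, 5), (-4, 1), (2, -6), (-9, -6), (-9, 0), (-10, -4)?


Convex hull vertices (CCW): (-10, -4), (-9, -6), (-6, -8), (2, -6), (5, 5), (-9, 0)
Count = 6

6


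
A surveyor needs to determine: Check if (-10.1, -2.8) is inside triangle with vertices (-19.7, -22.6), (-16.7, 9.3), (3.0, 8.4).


Cross products: AB x AP = -246.84, BC x BP = -232.43, CA x CP = -151.86
All same sign? yes

Yes, inside


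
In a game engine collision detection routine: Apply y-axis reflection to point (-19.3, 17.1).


Reflection over y-axis: (x,y) -> (-x,y)
(-19.3, 17.1) -> (19.3, 17.1)

(19.3, 17.1)


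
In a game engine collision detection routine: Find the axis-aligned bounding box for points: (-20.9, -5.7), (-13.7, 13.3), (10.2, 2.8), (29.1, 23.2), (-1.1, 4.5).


x range: [-20.9, 29.1]
y range: [-5.7, 23.2]
Bounding box: (-20.9,-5.7) to (29.1,23.2)

(-20.9,-5.7) to (29.1,23.2)


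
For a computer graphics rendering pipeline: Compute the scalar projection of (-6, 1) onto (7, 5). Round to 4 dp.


u.v = -37, |v| = sqrt(74) = 8.6023
Scalar projection = u.v / |v| = -37 / sqrt(74) = -4.3012

-4.3012


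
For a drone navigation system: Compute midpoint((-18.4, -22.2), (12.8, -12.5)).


M = (((-18.4)+12.8)/2, ((-22.2)+(-12.5))/2)
= (-2.8, -17.35)

(-2.8, -17.35)


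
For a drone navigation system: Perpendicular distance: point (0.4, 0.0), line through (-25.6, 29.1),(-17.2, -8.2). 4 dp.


|cross product| = 725.36
|line direction| = sqrt(1461.85) = 38.2341
Distance = 725.36/sqrt(1461.85) = 18.9715

18.9715


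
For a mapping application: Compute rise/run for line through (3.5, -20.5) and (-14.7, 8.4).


slope = (y2-y1)/(x2-x1) = (8.4-(-20.5))/((-14.7)-3.5) = 28.9/(-18.2) = -1.5879

-1.5879


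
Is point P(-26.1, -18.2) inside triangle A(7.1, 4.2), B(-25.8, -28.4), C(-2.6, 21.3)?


Cross products: AB x AP = -345.36, BC x BP = 251.55, CA x CP = -785
All same sign? no

No, outside


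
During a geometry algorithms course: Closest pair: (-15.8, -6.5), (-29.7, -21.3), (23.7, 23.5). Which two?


d(P0,P1) = 20.3039, d(P0,P2) = 49.6009, d(P1,P2) = 69.7037
Closest: P0 and P1

Closest pair: (-15.8, -6.5) and (-29.7, -21.3), distance = 20.3039


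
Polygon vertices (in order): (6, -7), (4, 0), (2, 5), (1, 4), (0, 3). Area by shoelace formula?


Shoelace sum: (6*0 - 4*(-7)) + (4*5 - 2*0) + (2*4 - 1*5) + (1*3 - 0*4) + (0*(-7) - 6*3)
= 36
Area = |36|/2 = 18

18


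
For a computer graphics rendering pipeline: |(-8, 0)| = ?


|u| = sqrt((-8)^2 + 0^2) = sqrt(64) = 8

8


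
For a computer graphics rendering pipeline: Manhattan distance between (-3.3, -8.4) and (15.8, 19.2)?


|(-3.3)-15.8| + |(-8.4)-19.2| = 19.1 + 27.6 = 46.7

46.7


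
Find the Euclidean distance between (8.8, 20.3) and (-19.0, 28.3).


dx=-27.8, dy=8
d^2 = (-27.8)^2 + 8^2 = 836.84
d = sqrt(836.84) = 28.9282

28.9282


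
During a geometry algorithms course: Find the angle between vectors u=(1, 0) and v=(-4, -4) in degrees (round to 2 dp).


u.v = -4, |u| = sqrt(1) = 1, |v| = sqrt(32) = 5.6569
cos(theta) = u.v/(|u||v|) = -4/sqrt(32) = -0.707107
theta = acos(-0.707107) = 135 degrees

135 degrees


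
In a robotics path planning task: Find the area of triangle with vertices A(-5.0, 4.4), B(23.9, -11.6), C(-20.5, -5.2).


Area = |x_A(y_B-y_C) + x_B(y_C-y_A) + x_C(y_A-y_B)|/2
= |32 + (-229.44) + (-328)|/2
= 525.44/2 = 262.72

262.72


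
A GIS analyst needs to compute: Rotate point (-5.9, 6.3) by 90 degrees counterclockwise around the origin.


90° CCW: (x,y) -> (-y, x)
(-5.9,6.3) -> (-6.3, -5.9)

(-6.3, -5.9)


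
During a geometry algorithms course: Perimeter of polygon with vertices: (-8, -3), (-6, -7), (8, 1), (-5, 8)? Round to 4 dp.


Sides: (-8, -3)->(-6, -7): sqrt(20) = 4.472136, (-6, -7)->(8, 1): sqrt(260) = 16.124515, (8, 1)->(-5, 8): sqrt(218) = 14.764823, (-5, 8)->(-8, -3): sqrt(130) = 11.401754
Sum = 46.763228
Perimeter = 46.7632

46.7632


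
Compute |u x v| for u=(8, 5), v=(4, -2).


|u x v| = |8*(-2) - 5*4|
= |(-16) - 20| = 36

36


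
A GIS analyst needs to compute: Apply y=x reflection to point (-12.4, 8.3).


Reflection over y=x: (x,y) -> (y,x)
(-12.4, 8.3) -> (8.3, -12.4)

(8.3, -12.4)


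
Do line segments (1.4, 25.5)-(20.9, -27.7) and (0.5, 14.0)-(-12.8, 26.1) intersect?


Cross products: d1=-163.84, d2=307.77, d3=-272.13, d4=-743.74
d1*d2 < 0 and d3*d4 < 0? no

No, they don't intersect


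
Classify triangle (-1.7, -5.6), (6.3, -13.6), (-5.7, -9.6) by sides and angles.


Side lengths squared: AB^2=128, BC^2=160, CA^2=32
Sorted: [32, 128, 160]
By sides: Scalene, By angles: Right

Scalene, Right


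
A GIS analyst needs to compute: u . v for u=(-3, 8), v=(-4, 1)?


u . v = u_x*v_x + u_y*v_y = (-3)*(-4) + 8*1
= 12 + 8 = 20

20


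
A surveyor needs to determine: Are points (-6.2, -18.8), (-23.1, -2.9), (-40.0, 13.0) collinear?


Cross product: ((-23.1)-(-6.2))*(13-(-18.8)) - ((-2.9)-(-18.8))*((-40)-(-6.2))
= 0

Yes, collinear


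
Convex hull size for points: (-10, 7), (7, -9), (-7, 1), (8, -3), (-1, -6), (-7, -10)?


Convex hull vertices (CCW): (-10, 7), (-7, -10), (7, -9), (8, -3)
Count = 4

4


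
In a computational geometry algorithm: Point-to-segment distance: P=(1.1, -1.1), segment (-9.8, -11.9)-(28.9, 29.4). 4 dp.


Project P onto AB: t = 0.2709 (clamped to [0,1])
Closest point on segment: (0.6847, -0.7109)
Distance: 0.5691

0.5691


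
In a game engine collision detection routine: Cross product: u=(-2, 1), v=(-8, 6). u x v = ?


u x v = u_x*v_y - u_y*v_x = (-2)*6 - 1*(-8)
= (-12) - (-8) = -4

-4


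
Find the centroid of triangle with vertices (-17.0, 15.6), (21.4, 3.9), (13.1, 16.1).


Centroid = ((x_A+x_B+x_C)/3, (y_A+y_B+y_C)/3)
= (((-17)+21.4+13.1)/3, (15.6+3.9+16.1)/3)
= (5.8333, 11.8667)

(5.8333, 11.8667)


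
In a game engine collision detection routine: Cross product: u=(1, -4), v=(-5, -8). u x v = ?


u x v = u_x*v_y - u_y*v_x = 1*(-8) - (-4)*(-5)
= (-8) - 20 = -28

-28


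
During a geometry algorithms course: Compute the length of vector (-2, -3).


|u| = sqrt((-2)^2 + (-3)^2) = sqrt(13) = 3.6056

3.6056


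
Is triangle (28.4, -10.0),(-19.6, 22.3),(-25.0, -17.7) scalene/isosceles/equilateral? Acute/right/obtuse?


Side lengths squared: AB^2=3347.29, BC^2=1629.16, CA^2=2910.85
Sorted: [1629.16, 2910.85, 3347.29]
By sides: Scalene, By angles: Acute

Scalene, Acute


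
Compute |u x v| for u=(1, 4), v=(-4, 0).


|u x v| = |1*0 - 4*(-4)|
= |0 - (-16)| = 16

16


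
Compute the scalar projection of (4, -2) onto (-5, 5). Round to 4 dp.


u.v = -30, |v| = sqrt(50) = 7.0711
Scalar projection = u.v / |v| = -30 / sqrt(50) = -4.2426

-4.2426


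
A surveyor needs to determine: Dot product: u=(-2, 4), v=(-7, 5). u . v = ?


u . v = u_x*v_x + u_y*v_y = (-2)*(-7) + 4*5
= 14 + 20 = 34

34


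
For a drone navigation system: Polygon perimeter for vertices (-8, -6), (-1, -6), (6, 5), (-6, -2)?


Sides: (-8, -6)->(-1, -6): sqrt(49) = 7, (-1, -6)->(6, 5): sqrt(170) = 13.038405, (6, 5)->(-6, -2): sqrt(193) = 13.892444, (-6, -2)->(-8, -6): sqrt(20) = 4.472136
Sum = 38.402985
Perimeter = 38.403

38.403


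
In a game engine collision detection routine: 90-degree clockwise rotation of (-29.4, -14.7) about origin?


90° CW: (x,y) -> (y, -x)
(-29.4,-14.7) -> (-14.7, 29.4)

(-14.7, 29.4)


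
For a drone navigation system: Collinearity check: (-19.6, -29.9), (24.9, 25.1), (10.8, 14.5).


Cross product: (24.9-(-19.6))*(14.5-(-29.9)) - (25.1-(-29.9))*(10.8-(-19.6))
= 303.8

No, not collinear


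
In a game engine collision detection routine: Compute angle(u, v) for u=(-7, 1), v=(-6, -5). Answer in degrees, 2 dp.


u.v = 37, |u| = sqrt(50) = 7.0711, |v| = sqrt(61) = 7.8102
cos(theta) = u.v/(|u||v|) = 37/sqrt(3050) = 0.669965
theta = acos(0.669965) = 47.94 degrees

47.94 degrees


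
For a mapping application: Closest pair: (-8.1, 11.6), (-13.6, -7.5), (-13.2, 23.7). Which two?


d(P0,P1) = 19.8761, d(P0,P2) = 13.1309, d(P1,P2) = 31.2026
Closest: P0 and P2

Closest pair: (-8.1, 11.6) and (-13.2, 23.7), distance = 13.1309


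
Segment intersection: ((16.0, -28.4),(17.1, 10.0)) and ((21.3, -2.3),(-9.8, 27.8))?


Cross products: d1=971.24, d2=-256.11, d3=-174.81, d4=1052.54
d1*d2 < 0 and d3*d4 < 0? yes

Yes, they intersect


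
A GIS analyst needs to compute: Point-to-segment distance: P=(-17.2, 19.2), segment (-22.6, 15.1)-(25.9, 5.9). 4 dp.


Project P onto AB: t = 0.092 (clamped to [0,1])
Closest point on segment: (-18.1383, 14.2537)
Distance: 5.0346

5.0346


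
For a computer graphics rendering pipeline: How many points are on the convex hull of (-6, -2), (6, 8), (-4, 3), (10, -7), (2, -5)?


Convex hull vertices (CCW): (-6, -2), (2, -5), (10, -7), (6, 8), (-4, 3)
Count = 5

5


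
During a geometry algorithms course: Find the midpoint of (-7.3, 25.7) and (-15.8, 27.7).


M = (((-7.3)+(-15.8))/2, (25.7+27.7)/2)
= (-11.55, 26.7)

(-11.55, 26.7)


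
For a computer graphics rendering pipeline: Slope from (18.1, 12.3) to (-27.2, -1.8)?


slope = (y2-y1)/(x2-x1) = ((-1.8)-12.3)/((-27.2)-18.1) = (-14.1)/(-45.3) = 0.3113

0.3113


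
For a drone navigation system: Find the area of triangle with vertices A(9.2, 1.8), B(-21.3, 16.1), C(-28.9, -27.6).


Area = |x_A(y_B-y_C) + x_B(y_C-y_A) + x_C(y_A-y_B)|/2
= |402.04 + 626.22 + 413.27|/2
= 1441.53/2 = 720.765

720.765


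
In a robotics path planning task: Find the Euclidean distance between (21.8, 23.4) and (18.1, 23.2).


dx=-3.7, dy=-0.2
d^2 = (-3.7)^2 + (-0.2)^2 = 13.73
d = sqrt(13.73) = 3.7054

3.7054


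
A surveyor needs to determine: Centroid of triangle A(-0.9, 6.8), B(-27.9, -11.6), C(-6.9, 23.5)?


Centroid = ((x_A+x_B+x_C)/3, (y_A+y_B+y_C)/3)
= (((-0.9)+(-27.9)+(-6.9))/3, (6.8+(-11.6)+23.5)/3)
= (-11.9, 6.2333)

(-11.9, 6.2333)


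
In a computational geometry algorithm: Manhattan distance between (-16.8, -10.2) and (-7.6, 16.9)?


|(-16.8)-(-7.6)| + |(-10.2)-16.9| = 9.2 + 27.1 = 36.3

36.3


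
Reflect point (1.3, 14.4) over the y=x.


Reflection over y=x: (x,y) -> (y,x)
(1.3, 14.4) -> (14.4, 1.3)

(14.4, 1.3)


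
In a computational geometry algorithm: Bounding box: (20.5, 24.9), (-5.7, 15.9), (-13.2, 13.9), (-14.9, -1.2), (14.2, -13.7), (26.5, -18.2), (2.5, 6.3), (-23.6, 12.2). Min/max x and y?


x range: [-23.6, 26.5]
y range: [-18.2, 24.9]
Bounding box: (-23.6,-18.2) to (26.5,24.9)

(-23.6,-18.2) to (26.5,24.9)


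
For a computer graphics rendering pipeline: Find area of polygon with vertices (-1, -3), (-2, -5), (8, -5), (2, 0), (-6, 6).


Shoelace sum: ((-1)*(-5) - (-2)*(-3)) + ((-2)*(-5) - 8*(-5)) + (8*0 - 2*(-5)) + (2*6 - (-6)*0) + ((-6)*(-3) - (-1)*6)
= 95
Area = |95|/2 = 47.5

47.5


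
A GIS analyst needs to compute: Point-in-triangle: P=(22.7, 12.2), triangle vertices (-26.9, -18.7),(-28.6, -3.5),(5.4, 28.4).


Cross products: AB x AP = -806.45, BC x BP = -1102.67, CA x CP = 1338.09
All same sign? no

No, outside


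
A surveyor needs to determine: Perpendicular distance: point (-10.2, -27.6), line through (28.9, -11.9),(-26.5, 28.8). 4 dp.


|cross product| = 2461.15
|line direction| = sqrt(4725.65) = 68.7434
Distance = 2461.15/sqrt(4725.65) = 35.802

35.802


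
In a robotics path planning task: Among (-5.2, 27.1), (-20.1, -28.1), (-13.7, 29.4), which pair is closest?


d(P0,P1) = 57.1756, d(P0,P2) = 8.8057, d(P1,P2) = 57.8551
Closest: P0 and P2

Closest pair: (-5.2, 27.1) and (-13.7, 29.4), distance = 8.8057


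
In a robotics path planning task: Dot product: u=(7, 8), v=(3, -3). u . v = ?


u . v = u_x*v_x + u_y*v_y = 7*3 + 8*(-3)
= 21 + (-24) = -3

-3


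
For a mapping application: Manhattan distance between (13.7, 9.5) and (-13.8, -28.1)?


|13.7-(-13.8)| + |9.5-(-28.1)| = 27.5 + 37.6 = 65.1

65.1


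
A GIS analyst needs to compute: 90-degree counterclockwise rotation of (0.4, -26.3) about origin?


90° CCW: (x,y) -> (-y, x)
(0.4,-26.3) -> (26.3, 0.4)

(26.3, 0.4)


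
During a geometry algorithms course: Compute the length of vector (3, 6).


|u| = sqrt(3^2 + 6^2) = sqrt(45) = 6.7082

6.7082


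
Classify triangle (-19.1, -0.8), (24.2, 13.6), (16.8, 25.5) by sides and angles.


Side lengths squared: AB^2=2082.25, BC^2=196.37, CA^2=1980.5
Sorted: [196.37, 1980.5, 2082.25]
By sides: Scalene, By angles: Acute

Scalene, Acute


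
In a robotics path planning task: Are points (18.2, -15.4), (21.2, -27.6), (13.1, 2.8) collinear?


Cross product: (21.2-18.2)*(2.8-(-15.4)) - ((-27.6)-(-15.4))*(13.1-18.2)
= -7.62

No, not collinear


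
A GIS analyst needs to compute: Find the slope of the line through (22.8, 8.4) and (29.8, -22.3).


slope = (y2-y1)/(x2-x1) = ((-22.3)-8.4)/(29.8-22.8) = (-30.7)/7 = -4.3857

-4.3857


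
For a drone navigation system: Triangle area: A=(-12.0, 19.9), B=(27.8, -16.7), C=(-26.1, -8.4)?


Area = |x_A(y_B-y_C) + x_B(y_C-y_A) + x_C(y_A-y_B)|/2
= |99.6 + (-786.74) + (-955.26)|/2
= 1642.4/2 = 821.2

821.2


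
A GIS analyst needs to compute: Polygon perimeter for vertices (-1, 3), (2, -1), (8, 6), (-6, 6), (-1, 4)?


Sides: (-1, 3)->(2, -1): sqrt(25) = 5, (2, -1)->(8, 6): sqrt(85) = 9.219544, (8, 6)->(-6, 6): sqrt(196) = 14, (-6, 6)->(-1, 4): sqrt(29) = 5.385165, (-1, 4)->(-1, 3): sqrt(1) = 1
Sum = 34.604709
Perimeter = 34.6047

34.6047


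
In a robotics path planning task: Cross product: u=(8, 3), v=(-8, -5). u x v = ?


u x v = u_x*v_y - u_y*v_x = 8*(-5) - 3*(-8)
= (-40) - (-24) = -16

-16


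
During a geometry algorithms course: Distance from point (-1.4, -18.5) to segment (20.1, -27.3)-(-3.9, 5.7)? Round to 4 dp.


Project P onto AB: t = 0.4843 (clamped to [0,1])
Closest point on segment: (8.4762, -11.3173)
Distance: 12.2119

12.2119


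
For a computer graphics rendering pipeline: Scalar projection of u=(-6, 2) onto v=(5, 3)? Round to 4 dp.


u.v = -24, |v| = sqrt(34) = 5.831
Scalar projection = u.v / |v| = -24 / sqrt(34) = -4.116

-4.116


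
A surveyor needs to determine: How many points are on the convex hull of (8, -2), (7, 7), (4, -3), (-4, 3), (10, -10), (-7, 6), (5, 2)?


Convex hull vertices (CCW): (-7, 6), (-4, 3), (10, -10), (7, 7)
Count = 4

4


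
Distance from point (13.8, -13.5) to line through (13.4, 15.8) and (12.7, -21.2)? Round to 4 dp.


|cross product| = 35.31
|line direction| = sqrt(1369.49) = 37.0066
Distance = 35.31/sqrt(1369.49) = 0.9542

0.9542


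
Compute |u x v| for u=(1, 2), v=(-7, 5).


|u x v| = |1*5 - 2*(-7)|
= |5 - (-14)| = 19

19


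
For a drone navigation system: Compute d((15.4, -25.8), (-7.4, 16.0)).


dx=-22.8, dy=41.8
d^2 = (-22.8)^2 + 41.8^2 = 2267.08
d = sqrt(2267.08) = 47.6139

47.6139


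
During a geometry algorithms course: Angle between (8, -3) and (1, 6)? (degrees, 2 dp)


u.v = -10, |u| = sqrt(73) = 8.544, |v| = sqrt(37) = 6.0828
cos(theta) = u.v/(|u||v|) = -10/sqrt(2701) = -0.192414
theta = acos(-0.192414) = 101.09 degrees

101.09 degrees


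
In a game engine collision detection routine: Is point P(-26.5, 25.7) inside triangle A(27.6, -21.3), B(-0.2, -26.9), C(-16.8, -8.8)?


Cross products: AB x AP = -1609.56, BC x BP = -397.13, CA x CP = 1410.55
All same sign? no

No, outside


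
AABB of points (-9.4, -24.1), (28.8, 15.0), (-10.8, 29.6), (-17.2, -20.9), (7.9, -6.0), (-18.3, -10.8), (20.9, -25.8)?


x range: [-18.3, 28.8]
y range: [-25.8, 29.6]
Bounding box: (-18.3,-25.8) to (28.8,29.6)

(-18.3,-25.8) to (28.8,29.6)


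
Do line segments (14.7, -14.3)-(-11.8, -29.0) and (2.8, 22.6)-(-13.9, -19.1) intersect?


Cross products: d1=1112.46, d2=252.9, d3=-1152.78, d4=-293.22
d1*d2 < 0 and d3*d4 < 0? no

No, they don't intersect


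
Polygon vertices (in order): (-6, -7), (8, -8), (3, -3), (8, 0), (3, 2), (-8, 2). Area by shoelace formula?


Shoelace sum: ((-6)*(-8) - 8*(-7)) + (8*(-3) - 3*(-8)) + (3*0 - 8*(-3)) + (8*2 - 3*0) + (3*2 - (-8)*2) + ((-8)*(-7) - (-6)*2)
= 234
Area = |234|/2 = 117

117


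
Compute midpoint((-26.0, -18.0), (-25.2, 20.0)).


M = (((-26)+(-25.2))/2, ((-18)+20)/2)
= (-25.6, 1)

(-25.6, 1)


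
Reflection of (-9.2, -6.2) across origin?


Reflection over origin: (x,y) -> (-x,-y)
(-9.2, -6.2) -> (9.2, 6.2)

(9.2, 6.2)


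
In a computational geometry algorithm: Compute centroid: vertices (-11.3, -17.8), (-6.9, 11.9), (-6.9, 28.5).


Centroid = ((x_A+x_B+x_C)/3, (y_A+y_B+y_C)/3)
= (((-11.3)+(-6.9)+(-6.9))/3, ((-17.8)+11.9+28.5)/3)
= (-8.3667, 7.5333)

(-8.3667, 7.5333)


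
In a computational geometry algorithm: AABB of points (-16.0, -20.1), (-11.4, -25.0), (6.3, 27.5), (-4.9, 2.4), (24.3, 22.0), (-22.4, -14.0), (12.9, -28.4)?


x range: [-22.4, 24.3]
y range: [-28.4, 27.5]
Bounding box: (-22.4,-28.4) to (24.3,27.5)

(-22.4,-28.4) to (24.3,27.5)


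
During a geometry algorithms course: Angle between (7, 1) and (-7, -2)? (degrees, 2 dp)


u.v = -51, |u| = sqrt(50) = 7.0711, |v| = sqrt(53) = 7.2801
cos(theta) = u.v/(|u||v|) = -51/sqrt(2650) = -0.990712
theta = acos(-0.990712) = 172.18 degrees

172.18 degrees


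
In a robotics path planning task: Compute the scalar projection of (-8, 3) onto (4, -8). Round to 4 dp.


u.v = -56, |v| = sqrt(80) = 8.9443
Scalar projection = u.v / |v| = -56 / sqrt(80) = -6.261

-6.261


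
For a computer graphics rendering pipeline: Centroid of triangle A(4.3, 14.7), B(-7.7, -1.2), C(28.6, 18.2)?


Centroid = ((x_A+x_B+x_C)/3, (y_A+y_B+y_C)/3)
= ((4.3+(-7.7)+28.6)/3, (14.7+(-1.2)+18.2)/3)
= (8.4, 10.5667)

(8.4, 10.5667)


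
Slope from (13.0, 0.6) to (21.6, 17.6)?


slope = (y2-y1)/(x2-x1) = (17.6-0.6)/(21.6-13) = 17/8.6 = 1.9767

1.9767


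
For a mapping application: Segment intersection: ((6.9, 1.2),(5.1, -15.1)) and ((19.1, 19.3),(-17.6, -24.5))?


Cross products: d1=129.91, d2=649.28, d3=166.28, d4=-353.09
d1*d2 < 0 and d3*d4 < 0? no

No, they don't intersect


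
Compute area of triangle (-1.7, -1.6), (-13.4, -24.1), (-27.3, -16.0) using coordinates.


Area = |x_A(y_B-y_C) + x_B(y_C-y_A) + x_C(y_A-y_B)|/2
= |13.77 + 192.96 + (-614.25)|/2
= 407.52/2 = 203.76

203.76


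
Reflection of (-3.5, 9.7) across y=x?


Reflection over y=x: (x,y) -> (y,x)
(-3.5, 9.7) -> (9.7, -3.5)

(9.7, -3.5)


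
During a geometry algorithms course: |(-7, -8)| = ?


|u| = sqrt((-7)^2 + (-8)^2) = sqrt(113) = 10.6301

10.6301


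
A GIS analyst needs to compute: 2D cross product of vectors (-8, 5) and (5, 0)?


u x v = u_x*v_y - u_y*v_x = (-8)*0 - 5*5
= 0 - 25 = -25

-25


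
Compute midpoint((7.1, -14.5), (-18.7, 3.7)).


M = ((7.1+(-18.7))/2, ((-14.5)+3.7)/2)
= (-5.8, -5.4)

(-5.8, -5.4)


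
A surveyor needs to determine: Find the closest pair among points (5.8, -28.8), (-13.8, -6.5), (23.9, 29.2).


d(P0,P1) = 29.6892, d(P0,P2) = 60.7586, d(P1,P2) = 51.9209
Closest: P0 and P1

Closest pair: (5.8, -28.8) and (-13.8, -6.5), distance = 29.6892


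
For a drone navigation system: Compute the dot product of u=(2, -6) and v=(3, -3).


u . v = u_x*v_x + u_y*v_y = 2*3 + (-6)*(-3)
= 6 + 18 = 24

24


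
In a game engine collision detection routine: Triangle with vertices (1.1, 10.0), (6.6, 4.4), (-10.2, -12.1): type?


Side lengths squared: AB^2=61.61, BC^2=554.49, CA^2=616.1
Sorted: [61.61, 554.49, 616.1]
By sides: Scalene, By angles: Right

Scalene, Right


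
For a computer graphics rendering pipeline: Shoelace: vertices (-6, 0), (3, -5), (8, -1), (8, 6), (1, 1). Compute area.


Shoelace sum: ((-6)*(-5) - 3*0) + (3*(-1) - 8*(-5)) + (8*6 - 8*(-1)) + (8*1 - 1*6) + (1*0 - (-6)*1)
= 131
Area = |131|/2 = 65.5

65.5


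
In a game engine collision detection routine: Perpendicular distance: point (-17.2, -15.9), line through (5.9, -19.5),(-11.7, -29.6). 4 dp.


|cross product| = 296.67
|line direction| = sqrt(411.77) = 20.2921
Distance = 296.67/sqrt(411.77) = 14.62

14.62


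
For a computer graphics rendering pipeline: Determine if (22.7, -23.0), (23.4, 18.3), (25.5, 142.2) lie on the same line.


Cross product: (23.4-22.7)*(142.2-(-23)) - (18.3-(-23))*(25.5-22.7)
= 0

Yes, collinear


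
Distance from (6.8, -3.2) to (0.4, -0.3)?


dx=-6.4, dy=2.9
d^2 = (-6.4)^2 + 2.9^2 = 49.37
d = sqrt(49.37) = 7.0264

7.0264


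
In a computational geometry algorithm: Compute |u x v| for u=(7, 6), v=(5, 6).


|u x v| = |7*6 - 6*5|
= |42 - 30| = 12

12


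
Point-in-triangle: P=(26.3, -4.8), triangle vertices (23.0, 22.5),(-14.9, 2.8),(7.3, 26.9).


Cross products: AB x AP = 1099.68, BC x BP = -1161.64, CA x CP = -414.09
All same sign? no

No, outside


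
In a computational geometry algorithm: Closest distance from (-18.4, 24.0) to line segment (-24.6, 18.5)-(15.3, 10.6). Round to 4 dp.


Project P onto AB: t = 0.1233 (clamped to [0,1])
Closest point on segment: (-19.6818, 17.5262)
Distance: 6.5995

6.5995


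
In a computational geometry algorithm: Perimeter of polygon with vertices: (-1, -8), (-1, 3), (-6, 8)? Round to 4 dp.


Sides: (-1, -8)->(-1, 3): sqrt(121) = 11, (-1, 3)->(-6, 8): sqrt(50) = 7.071068, (-6, 8)->(-1, -8): sqrt(281) = 16.763055
Sum = 34.834123
Perimeter = 34.8341

34.8341


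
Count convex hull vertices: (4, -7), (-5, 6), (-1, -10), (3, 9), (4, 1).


Convex hull vertices (CCW): (-5, 6), (-1, -10), (4, -7), (4, 1), (3, 9)
Count = 5

5


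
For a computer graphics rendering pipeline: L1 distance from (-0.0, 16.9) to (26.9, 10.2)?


|0-26.9| + |16.9-10.2| = 26.9 + 6.7 = 33.6

33.6


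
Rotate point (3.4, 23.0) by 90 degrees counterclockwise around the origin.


90° CCW: (x,y) -> (-y, x)
(3.4,23) -> (-23, 3.4)

(-23, 3.4)


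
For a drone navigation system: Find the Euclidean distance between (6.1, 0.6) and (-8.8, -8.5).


dx=-14.9, dy=-9.1
d^2 = (-14.9)^2 + (-9.1)^2 = 304.82
d = sqrt(304.82) = 17.4591

17.4591


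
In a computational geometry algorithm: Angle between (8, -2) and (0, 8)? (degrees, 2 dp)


u.v = -16, |u| = sqrt(68) = 8.2462, |v| = sqrt(64) = 8
cos(theta) = u.v/(|u||v|) = -16/sqrt(4352) = -0.242536
theta = acos(-0.242536) = 104.04 degrees

104.04 degrees


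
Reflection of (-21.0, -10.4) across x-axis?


Reflection over x-axis: (x,y) -> (x,-y)
(-21, -10.4) -> (-21, 10.4)

(-21, 10.4)


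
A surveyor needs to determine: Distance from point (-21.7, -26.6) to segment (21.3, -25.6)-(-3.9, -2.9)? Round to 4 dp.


Project P onto AB: t = 0.9223 (clamped to [0,1])
Closest point on segment: (-1.9409, -4.6648)
Distance: 29.5225

29.5225


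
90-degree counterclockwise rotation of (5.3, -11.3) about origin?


90° CCW: (x,y) -> (-y, x)
(5.3,-11.3) -> (11.3, 5.3)

(11.3, 5.3)


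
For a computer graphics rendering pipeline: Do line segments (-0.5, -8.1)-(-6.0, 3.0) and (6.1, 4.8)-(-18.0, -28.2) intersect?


Cross products: d1=93.09, d2=-355.92, d3=-144.21, d4=304.8
d1*d2 < 0 and d3*d4 < 0? yes

Yes, they intersect


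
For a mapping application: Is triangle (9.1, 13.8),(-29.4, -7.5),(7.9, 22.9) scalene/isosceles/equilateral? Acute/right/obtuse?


Side lengths squared: AB^2=1935.94, BC^2=2315.45, CA^2=84.25
Sorted: [84.25, 1935.94, 2315.45]
By sides: Scalene, By angles: Obtuse

Scalene, Obtuse


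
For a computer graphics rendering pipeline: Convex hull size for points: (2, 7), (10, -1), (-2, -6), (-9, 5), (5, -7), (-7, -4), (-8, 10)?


Convex hull vertices (CCW): (-9, 5), (-7, -4), (-2, -6), (5, -7), (10, -1), (2, 7), (-8, 10)
Count = 7

7


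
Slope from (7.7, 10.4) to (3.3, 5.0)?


slope = (y2-y1)/(x2-x1) = (5-10.4)/(3.3-7.7) = (-5.4)/(-4.4) = 1.2273

1.2273


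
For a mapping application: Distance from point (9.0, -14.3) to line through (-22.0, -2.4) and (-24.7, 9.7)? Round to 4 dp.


|cross product| = 342.97
|line direction| = sqrt(153.7) = 12.3976
Distance = 342.97/sqrt(153.7) = 27.6643

27.6643


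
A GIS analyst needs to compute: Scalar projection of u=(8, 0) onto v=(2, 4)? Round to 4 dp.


u.v = 16, |v| = sqrt(20) = 4.4721
Scalar projection = u.v / |v| = 16 / sqrt(20) = 3.5777

3.5777


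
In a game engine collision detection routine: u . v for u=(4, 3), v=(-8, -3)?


u . v = u_x*v_x + u_y*v_y = 4*(-8) + 3*(-3)
= (-32) + (-9) = -41

-41


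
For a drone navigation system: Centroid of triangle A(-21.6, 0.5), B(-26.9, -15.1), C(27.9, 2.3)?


Centroid = ((x_A+x_B+x_C)/3, (y_A+y_B+y_C)/3)
= (((-21.6)+(-26.9)+27.9)/3, (0.5+(-15.1)+2.3)/3)
= (-6.8667, -4.1)

(-6.8667, -4.1)


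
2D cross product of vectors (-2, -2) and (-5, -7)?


u x v = u_x*v_y - u_y*v_x = (-2)*(-7) - (-2)*(-5)
= 14 - 10 = 4

4


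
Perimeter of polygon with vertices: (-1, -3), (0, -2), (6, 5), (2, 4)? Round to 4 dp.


Sides: (-1, -3)->(0, -2): sqrt(2) = 1.414214, (0, -2)->(6, 5): sqrt(85) = 9.219544, (6, 5)->(2, 4): sqrt(17) = 4.123106, (2, 4)->(-1, -3): sqrt(58) = 7.615773
Sum = 22.372637
Perimeter = 22.3726

22.3726


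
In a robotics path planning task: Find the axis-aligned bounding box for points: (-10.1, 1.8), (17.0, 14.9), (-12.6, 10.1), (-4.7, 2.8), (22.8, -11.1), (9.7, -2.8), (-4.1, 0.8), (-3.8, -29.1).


x range: [-12.6, 22.8]
y range: [-29.1, 14.9]
Bounding box: (-12.6,-29.1) to (22.8,14.9)

(-12.6,-29.1) to (22.8,14.9)


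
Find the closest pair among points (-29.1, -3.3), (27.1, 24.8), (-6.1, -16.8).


d(P0,P1) = 62.8335, d(P0,P2) = 26.6693, d(P1,P2) = 53.2241
Closest: P0 and P2

Closest pair: (-29.1, -3.3) and (-6.1, -16.8), distance = 26.6693


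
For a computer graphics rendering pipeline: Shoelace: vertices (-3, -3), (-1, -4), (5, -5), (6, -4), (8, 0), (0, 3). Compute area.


Shoelace sum: ((-3)*(-4) - (-1)*(-3)) + ((-1)*(-5) - 5*(-4)) + (5*(-4) - 6*(-5)) + (6*0 - 8*(-4)) + (8*3 - 0*0) + (0*(-3) - (-3)*3)
= 109
Area = |109|/2 = 54.5

54.5


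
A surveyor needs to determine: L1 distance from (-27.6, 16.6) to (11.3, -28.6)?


|(-27.6)-11.3| + |16.6-(-28.6)| = 38.9 + 45.2 = 84.1

84.1


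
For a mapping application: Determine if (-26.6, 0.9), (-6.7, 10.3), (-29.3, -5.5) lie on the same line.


Cross product: ((-6.7)-(-26.6))*((-5.5)-0.9) - (10.3-0.9)*((-29.3)-(-26.6))
= -101.98

No, not collinear


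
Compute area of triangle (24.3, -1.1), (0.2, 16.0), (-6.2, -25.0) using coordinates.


Area = |x_A(y_B-y_C) + x_B(y_C-y_A) + x_C(y_A-y_B)|/2
= |996.3 + (-4.78) + 106.02|/2
= 1097.54/2 = 548.77

548.77


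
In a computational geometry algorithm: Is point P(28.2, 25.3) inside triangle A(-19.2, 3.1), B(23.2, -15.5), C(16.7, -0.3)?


Cross products: AB x AP = 1822.92, BC x BP = -341.2, CA x CP = -958.14
All same sign? no

No, outside


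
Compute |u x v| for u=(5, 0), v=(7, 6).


|u x v| = |5*6 - 0*7|
= |30 - 0| = 30

30


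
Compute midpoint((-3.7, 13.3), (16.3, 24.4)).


M = (((-3.7)+16.3)/2, (13.3+24.4)/2)
= (6.3, 18.85)

(6.3, 18.85)


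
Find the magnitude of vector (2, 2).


|u| = sqrt(2^2 + 2^2) = sqrt(8) = 2.8284

2.8284


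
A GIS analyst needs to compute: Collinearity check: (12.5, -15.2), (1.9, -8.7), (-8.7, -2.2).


Cross product: (1.9-12.5)*((-2.2)-(-15.2)) - ((-8.7)-(-15.2))*((-8.7)-12.5)
= 0

Yes, collinear


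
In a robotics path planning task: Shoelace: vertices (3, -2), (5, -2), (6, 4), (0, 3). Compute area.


Shoelace sum: (3*(-2) - 5*(-2)) + (5*4 - 6*(-2)) + (6*3 - 0*4) + (0*(-2) - 3*3)
= 45
Area = |45|/2 = 22.5

22.5


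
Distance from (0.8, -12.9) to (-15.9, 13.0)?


dx=-16.7, dy=25.9
d^2 = (-16.7)^2 + 25.9^2 = 949.7
d = sqrt(949.7) = 30.8172

30.8172


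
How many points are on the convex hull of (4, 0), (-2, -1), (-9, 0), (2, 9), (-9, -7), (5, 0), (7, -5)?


Convex hull vertices (CCW): (-9, -7), (7, -5), (2, 9), (-9, 0)
Count = 4

4


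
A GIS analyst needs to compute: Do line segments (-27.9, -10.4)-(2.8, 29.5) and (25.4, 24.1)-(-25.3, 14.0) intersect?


Cross products: d1=1210.82, d2=-502.04, d3=-1067.52, d4=645.34
d1*d2 < 0 and d3*d4 < 0? yes

Yes, they intersect


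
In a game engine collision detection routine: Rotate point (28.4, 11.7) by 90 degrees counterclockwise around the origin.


90° CCW: (x,y) -> (-y, x)
(28.4,11.7) -> (-11.7, 28.4)

(-11.7, 28.4)


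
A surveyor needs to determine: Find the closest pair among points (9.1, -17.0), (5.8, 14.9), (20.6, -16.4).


d(P0,P1) = 32.0702, d(P0,P2) = 11.5156, d(P1,P2) = 34.6227
Closest: P0 and P2

Closest pair: (9.1, -17.0) and (20.6, -16.4), distance = 11.5156


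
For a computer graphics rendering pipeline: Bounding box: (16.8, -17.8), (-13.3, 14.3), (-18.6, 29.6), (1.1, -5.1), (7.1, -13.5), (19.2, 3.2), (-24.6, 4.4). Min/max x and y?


x range: [-24.6, 19.2]
y range: [-17.8, 29.6]
Bounding box: (-24.6,-17.8) to (19.2,29.6)

(-24.6,-17.8) to (19.2,29.6)


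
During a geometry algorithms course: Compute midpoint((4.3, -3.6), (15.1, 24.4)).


M = ((4.3+15.1)/2, ((-3.6)+24.4)/2)
= (9.7, 10.4)

(9.7, 10.4)


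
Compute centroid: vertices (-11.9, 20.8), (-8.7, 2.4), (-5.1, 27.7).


Centroid = ((x_A+x_B+x_C)/3, (y_A+y_B+y_C)/3)
= (((-11.9)+(-8.7)+(-5.1))/3, (20.8+2.4+27.7)/3)
= (-8.5667, 16.9667)

(-8.5667, 16.9667)


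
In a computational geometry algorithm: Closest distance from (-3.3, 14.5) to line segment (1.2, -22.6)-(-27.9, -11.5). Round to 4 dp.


Project P onto AB: t = 0.5595 (clamped to [0,1])
Closest point on segment: (-15.0825, -16.3892)
Distance: 33.06

33.06
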